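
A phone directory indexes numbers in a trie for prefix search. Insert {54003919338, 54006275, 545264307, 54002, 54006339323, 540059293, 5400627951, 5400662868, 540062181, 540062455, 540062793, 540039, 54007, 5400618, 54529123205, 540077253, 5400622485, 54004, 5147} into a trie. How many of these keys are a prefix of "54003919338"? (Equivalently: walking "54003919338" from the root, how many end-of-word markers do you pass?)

Walk "54003919338" from the root; an end-of-word marker is hit whenever a stored word is a prefix of "54003919338".
Prefixes of the query that are stored words: "540039", "54003919338"
Count: 2

2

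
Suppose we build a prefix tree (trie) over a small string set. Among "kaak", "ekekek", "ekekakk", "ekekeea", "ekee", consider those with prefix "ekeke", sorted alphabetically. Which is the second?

ekekek

DFS of the "ekeke" subtree visits, in order: "ekekeea", "ekekek"
Position 2: ekekek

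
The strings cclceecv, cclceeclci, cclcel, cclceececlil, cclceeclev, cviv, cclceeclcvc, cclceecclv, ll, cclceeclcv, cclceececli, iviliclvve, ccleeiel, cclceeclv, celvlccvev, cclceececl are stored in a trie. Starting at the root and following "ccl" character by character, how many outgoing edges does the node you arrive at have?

2

Follow the path "ccl" to its node, then look at its outgoing edges.
Distinct next characters after "ccl": c, e.
That node has 2 child edges.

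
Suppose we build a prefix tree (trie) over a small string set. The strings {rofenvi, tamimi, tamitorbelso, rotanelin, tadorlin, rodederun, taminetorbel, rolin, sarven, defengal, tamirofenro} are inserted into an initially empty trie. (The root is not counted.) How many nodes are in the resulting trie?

For each word, the new-node count is its length minus the longest prefix already in the trie:
  "rofenvi" → 7 new (r, o, f, e, n, v, i)
  "tamimi" → 6 new (t, a, m, i, m, i)
  "tamitorbelso" → prefix "tami" already present; 8 new (t, o, r, b, e, l, s, o)
  "rotanelin" → prefix "ro" already present; 7 new (t, a, n, e, l, i, n)
  "tadorlin" → prefix "ta" already present; 6 new (d, o, r, l, i, n)
  "rodederun" → prefix "ro" already present; 7 new (d, e, d, e, r, u, n)
  "taminetorbel" → prefix "tami" already present; 8 new (n, e, t, o, r, b, e, l)
  "rolin" → prefix "ro" already present; 3 new (l, i, n)
  "sarven" → 6 new (s, a, r, v, e, n)
  "defengal" → 8 new (d, e, f, e, n, g, a, l)
  "tamirofenro" → prefix "tami" already present; 7 new (r, o, f, e, n, r, o)
Total nodes = 7 + 6 + 8 + 7 + 6 + 7 + 8 + 3 + 6 + 8 + 7 = 73

73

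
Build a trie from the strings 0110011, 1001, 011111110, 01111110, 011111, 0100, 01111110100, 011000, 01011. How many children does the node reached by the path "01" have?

Walk "01" from the root, arriving at one node.
Characters that immediately follow "01" among the stored strings: {0, 1}.
That node has 2 child edges.

2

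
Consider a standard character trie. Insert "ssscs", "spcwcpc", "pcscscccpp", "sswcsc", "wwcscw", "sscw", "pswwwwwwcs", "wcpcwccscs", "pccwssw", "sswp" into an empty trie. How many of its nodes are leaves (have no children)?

10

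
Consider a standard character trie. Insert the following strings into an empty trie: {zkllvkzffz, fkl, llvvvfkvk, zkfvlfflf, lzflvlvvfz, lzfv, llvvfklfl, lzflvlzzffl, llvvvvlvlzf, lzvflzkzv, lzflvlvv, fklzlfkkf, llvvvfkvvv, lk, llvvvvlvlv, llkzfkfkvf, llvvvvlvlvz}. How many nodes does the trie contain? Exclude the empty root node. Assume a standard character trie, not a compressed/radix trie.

Count nodes per top-level branch (shared prefixes stored once):
  'f'-branch (fkl, fklzlfkkf): 9 nodes
  'l'-branch (lk, llkzfkfkvf, llvvfklfl, llvvvfkvk, llvvvfkvvv, llvvvvlvlv, llvvvvlvlvz, llvvvvlvlzf, lzflvlvv, lzflvlvvfz, lzflvlzzffl, lzfv, lzvflzkzv): 55 nodes
  'z'-branch (zkfvlfflf, zkllvkzffz): 17 nodes
Sum: 81

81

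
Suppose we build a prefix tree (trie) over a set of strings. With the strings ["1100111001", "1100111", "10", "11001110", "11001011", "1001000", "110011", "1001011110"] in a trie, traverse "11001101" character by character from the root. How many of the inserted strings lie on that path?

1

Walk "11001101" from the root; an end-of-word marker is hit whenever a stored word is a prefix of "11001101".
Prefixes of the query that are stored words: "110011"
Count: 1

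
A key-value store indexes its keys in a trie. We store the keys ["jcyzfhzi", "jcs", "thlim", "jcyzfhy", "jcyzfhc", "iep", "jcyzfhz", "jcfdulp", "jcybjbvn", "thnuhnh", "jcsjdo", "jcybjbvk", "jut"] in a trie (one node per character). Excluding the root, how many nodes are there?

40

Trie structure (* marks end of a word):
(root)
├─ i
│  └─ e
│     └─ p *
├─ j
│  ├─ c
│  │  ├─ f
│  │  │  └─ d
│  │  │     └─ u
│  │  │        └─ l
│  │  │           └─ p *
│  │  ├─ s *
│  │  │  └─ j
│  │  │     └─ d
│  │  │        └─ o *
│  │  └─ y
│  │     ├─ b
│  │     │  └─ j
│  │     │     └─ b
│  │     │        └─ v
│  │     │           ├─ k *
│  │     │           └─ n *
│  │     └─ z
│  │        └─ f
│  │           └─ h
│  │              ├─ c *
│  │              ├─ y *
│  │              └─ z *
│  │                 └─ i *
│  └─ u
│     └─ t *
└─ t
   └─ h
      ├─ l
      │  └─ i
      │     └─ m *
      └─ n
         └─ u
            └─ h
               └─ n
                  └─ h *
Counting every labelled node above: 40.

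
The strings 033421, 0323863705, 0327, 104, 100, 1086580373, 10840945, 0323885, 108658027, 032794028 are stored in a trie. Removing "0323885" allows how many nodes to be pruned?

Walk "0323885" from the leaf back toward the root, removing each node that no remaining word uses.
The suffix "85" (2 nodes) is used only by "0323885"; the node for "03238" still has the child "6", so pruning stops there.
Nodes removed: 2

2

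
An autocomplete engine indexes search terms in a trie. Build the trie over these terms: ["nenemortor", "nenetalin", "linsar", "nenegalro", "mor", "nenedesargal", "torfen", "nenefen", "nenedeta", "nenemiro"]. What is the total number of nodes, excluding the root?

51

Insert word by word; a character creates a node only if that edge doesn't already exist:
  "nenemortor" → 10 new (n, e, n, e, m, o, r, t, o, r)
  "nenetalin" → prefix "nene" already present; 5 new (t, a, l, i, n)
  "linsar" → 6 new (l, i, n, s, a, r)
  "nenegalro" → prefix "nene" already present; 5 new (g, a, l, r, o)
  "mor" → 3 new (m, o, r)
  "nenedesargal" → prefix "nene" already present; 8 new (d, e, s, a, r, g, a, l)
  "torfen" → 6 new (t, o, r, f, e, n)
  "nenefen" → prefix "nene" already present; 3 new (f, e, n)
  "nenedeta" → prefix "nenede" already present; 2 new (t, a)
  "nenemiro" → prefix "nenem" already present; 3 new (i, r, o)
Total nodes = 10 + 5 + 6 + 5 + 3 + 8 + 6 + 3 + 2 + 3 = 51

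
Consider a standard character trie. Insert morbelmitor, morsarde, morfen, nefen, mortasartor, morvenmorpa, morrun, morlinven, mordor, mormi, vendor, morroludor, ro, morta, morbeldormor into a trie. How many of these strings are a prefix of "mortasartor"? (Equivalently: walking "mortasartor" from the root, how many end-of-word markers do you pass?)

Traverse "mortasartor" character by character; count nodes along the way that are marked as word ends.
Prefixes of the query that are stored words: "morta", "mortasartor"
Count: 2

2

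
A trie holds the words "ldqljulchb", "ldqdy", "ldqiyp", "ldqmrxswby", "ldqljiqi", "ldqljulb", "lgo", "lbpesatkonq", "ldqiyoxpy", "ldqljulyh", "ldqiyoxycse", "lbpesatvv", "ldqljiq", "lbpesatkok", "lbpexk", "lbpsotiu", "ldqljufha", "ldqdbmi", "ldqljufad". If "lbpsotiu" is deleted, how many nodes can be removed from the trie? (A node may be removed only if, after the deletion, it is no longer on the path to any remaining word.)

5

After clearing the end-marker at "lbpsotiu", prune upward until reaching a node still needed by another word.
The suffix "sotiu" (5 nodes) is used only by "lbpsotiu"; the node for "lbp" still has the child "e", so pruning stops there.
Nodes removed: 5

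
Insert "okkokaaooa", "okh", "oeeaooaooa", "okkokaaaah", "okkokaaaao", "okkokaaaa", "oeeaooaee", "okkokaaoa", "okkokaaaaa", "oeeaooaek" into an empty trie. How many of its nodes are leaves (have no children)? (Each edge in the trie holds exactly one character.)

A leaf is a node with no children — equivalently, the end of a word that is not a proper prefix of any other stored word.
Those words: "oeeaooaee", "oeeaooaek", "oeeaooaooa", "okh", "okkokaaaaa", "okkokaaaah", "okkokaaaao", "okkokaaoa", "okkokaaooa"
Leaf count: 9

9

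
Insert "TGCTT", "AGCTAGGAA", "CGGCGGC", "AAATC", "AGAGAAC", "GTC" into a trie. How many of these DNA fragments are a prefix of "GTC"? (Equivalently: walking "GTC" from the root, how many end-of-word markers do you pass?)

1

Traverse "GTC" character by character; count nodes along the way that are marked as word ends.
Prefixes of the query that are stored words: "GTC"
Count: 1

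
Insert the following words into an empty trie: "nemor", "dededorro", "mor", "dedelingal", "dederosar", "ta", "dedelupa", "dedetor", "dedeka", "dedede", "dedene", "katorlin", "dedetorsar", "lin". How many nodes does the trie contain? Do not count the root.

55

Trace insertions, counting only characters that open a new branch:
  "nemor" → 5 new (n, e, m, o, r)
  "dededorro" → 9 new (d, e, d, e, d, o, r, r, o)
  "mor" → 3 new (m, o, r)
  "dedelingal" → prefix "dede" already present; 6 new (l, i, n, g, a, l)
  "dederosar" → prefix "dede" already present; 5 new (r, o, s, a, r)
  "ta" → 2 new (t, a)
  "dedelupa" → prefix "dedel" already present; 3 new (u, p, a)
  "dedetor" → prefix "dede" already present; 3 new (t, o, r)
  "dedeka" → prefix "dede" already present; 2 new (k, a)
  "dedede" → prefix "deded" already present; 1 new (e)
  "dedene" → prefix "dede" already present; 2 new (n, e)
  "katorlin" → 8 new (k, a, t, o, r, l, i, n)
  "dedetorsar" → prefix "dedetor" already present; 3 new (s, a, r)
  "lin" → 3 new (l, i, n)
Total nodes = 5 + 9 + 3 + 6 + 5 + 2 + 3 + 3 + 2 + 1 + 2 + 8 + 3 + 3 = 55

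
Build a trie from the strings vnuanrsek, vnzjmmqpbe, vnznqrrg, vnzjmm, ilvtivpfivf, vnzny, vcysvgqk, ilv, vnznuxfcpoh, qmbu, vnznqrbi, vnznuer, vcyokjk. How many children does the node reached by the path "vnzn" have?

3

Walk "vnzn" from the root, arriving at one node.
Distinct next characters after "vnzn": q, u, y.
That node has 3 child edges.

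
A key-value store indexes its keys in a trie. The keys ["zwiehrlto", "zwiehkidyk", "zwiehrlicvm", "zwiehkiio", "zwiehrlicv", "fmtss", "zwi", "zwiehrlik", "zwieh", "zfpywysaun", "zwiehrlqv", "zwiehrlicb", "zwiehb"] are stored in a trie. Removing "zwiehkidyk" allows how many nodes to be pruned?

Walk "zwiehkidyk" from the leaf back toward the root, removing each node that no remaining word uses.
The suffix "dyk" (3 nodes) is used only by "zwiehkidyk"; the node for "zwiehki" still has the child "i", so pruning stops there.
Nodes removed: 3

3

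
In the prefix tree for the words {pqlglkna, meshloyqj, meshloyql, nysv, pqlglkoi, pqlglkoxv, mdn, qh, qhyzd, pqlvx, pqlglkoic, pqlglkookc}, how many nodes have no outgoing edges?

10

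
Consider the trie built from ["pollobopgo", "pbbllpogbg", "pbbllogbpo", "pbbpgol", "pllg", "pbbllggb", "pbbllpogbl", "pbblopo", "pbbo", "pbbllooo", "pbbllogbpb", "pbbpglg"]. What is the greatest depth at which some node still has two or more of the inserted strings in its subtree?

9

Look for the deepest trie node that still has at least two words in its subtree.
e.g. "pbbllogbpb" and "pbbllogbpo" share the prefix "pbbllogbp" of length 9; no pair shares a longer one.
Longest shared-prefix length: 9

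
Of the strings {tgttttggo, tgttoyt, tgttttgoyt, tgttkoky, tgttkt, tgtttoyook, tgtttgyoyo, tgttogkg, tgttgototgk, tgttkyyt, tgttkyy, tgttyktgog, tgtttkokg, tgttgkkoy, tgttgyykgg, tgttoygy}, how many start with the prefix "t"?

16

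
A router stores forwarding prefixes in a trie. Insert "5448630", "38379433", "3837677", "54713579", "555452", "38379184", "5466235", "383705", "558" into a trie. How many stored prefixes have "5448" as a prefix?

Traverse to the node for "5448", then collect every word in that subtree.
Matches: "5448630"
Count: 1

1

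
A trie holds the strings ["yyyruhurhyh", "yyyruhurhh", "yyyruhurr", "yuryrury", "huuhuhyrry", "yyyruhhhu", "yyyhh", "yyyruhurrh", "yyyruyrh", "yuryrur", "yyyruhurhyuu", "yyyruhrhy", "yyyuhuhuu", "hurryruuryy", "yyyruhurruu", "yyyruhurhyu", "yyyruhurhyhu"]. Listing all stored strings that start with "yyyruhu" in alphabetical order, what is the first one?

Filter for "yyyruhu…" and sort: "yyyruhurhh", "yyyruhurhyh", "yyyruhurhyhu", "yyyruhurhyu", "yyyruhurhyuu", "yyyruhurr", "yyyruhurrh", "yyyruhurruu"
The 1st is yyyruhurhh.

yyyruhurhh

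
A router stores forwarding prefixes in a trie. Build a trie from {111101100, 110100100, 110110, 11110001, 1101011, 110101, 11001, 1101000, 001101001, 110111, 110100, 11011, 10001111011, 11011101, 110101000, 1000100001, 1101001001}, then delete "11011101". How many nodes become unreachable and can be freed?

2

After clearing the end-marker at "11011101", prune upward until reaching a node still needed by another word.
The suffix "01" (2 nodes) is used only by "11011101"; "110111" is itself a stored word, so pruning stops there.
Nodes removed: 2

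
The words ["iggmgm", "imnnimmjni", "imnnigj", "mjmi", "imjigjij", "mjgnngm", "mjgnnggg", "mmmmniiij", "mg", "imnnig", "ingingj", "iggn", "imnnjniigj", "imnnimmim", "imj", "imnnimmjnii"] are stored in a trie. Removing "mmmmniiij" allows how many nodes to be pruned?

8

After clearing the end-marker at "mmmmniiij", prune upward until reaching a node still needed by another word.
The suffix "mmmniiij" (8 nodes) is used only by "mmmmniiij"; the node for "m" still has the child "j", so pruning stops there.
Nodes removed: 8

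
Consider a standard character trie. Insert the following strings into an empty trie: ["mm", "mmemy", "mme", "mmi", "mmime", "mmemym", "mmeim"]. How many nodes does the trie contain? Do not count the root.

11

Trie structure (* marks end of a word):
(root)
└─ m
   └─ m *
      ├─ e *
      │  ├─ i
      │  │  └─ m *
      │  └─ m
      │     └─ y *
      │        └─ m *
      └─ i *
         └─ m
            └─ e *
Counting every labelled node above: 11.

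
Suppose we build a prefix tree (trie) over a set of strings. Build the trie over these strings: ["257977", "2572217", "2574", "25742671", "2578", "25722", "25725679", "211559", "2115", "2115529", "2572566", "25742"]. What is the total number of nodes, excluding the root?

28

For each word, the new-node count is its length minus the longest prefix already in the trie:
  "257977" → 6 new (2, 5, 7, 9, 7, 7)
  "2572217" → prefix "257" already present; 4 new (2, 2, 1, 7)
  "2574" → prefix "257" already present; 1 new (4)
  "25742671" → prefix "2574" already present; 4 new (2, 6, 7, 1)
  "2578" → prefix "257" already present; 1 new (8)
  "25722" → prefix "25722" already present; 0 new (none)
  "25725679" → prefix "2572" already present; 4 new (5, 6, 7, 9)
  "211559" → prefix "2" already present; 5 new (1, 1, 5, 5, 9)
  "2115" → prefix "2115" already present; 0 new (none)
  "2115529" → prefix "21155" already present; 2 new (2, 9)
  "2572566" → prefix "257256" already present; 1 new (6)
  "25742" → prefix "25742" already present; 0 new (none)
Total nodes = 6 + 4 + 1 + 4 + 1 + 0 + 4 + 5 + 0 + 2 + 1 + 0 = 28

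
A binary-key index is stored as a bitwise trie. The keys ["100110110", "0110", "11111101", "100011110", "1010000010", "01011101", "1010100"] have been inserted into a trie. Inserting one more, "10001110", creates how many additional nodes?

The longest prefix of "10001110" already in the trie is "1000111" (length 7).
New nodes needed: |"10001110"| − 7 = 8 − 7 = 1.

1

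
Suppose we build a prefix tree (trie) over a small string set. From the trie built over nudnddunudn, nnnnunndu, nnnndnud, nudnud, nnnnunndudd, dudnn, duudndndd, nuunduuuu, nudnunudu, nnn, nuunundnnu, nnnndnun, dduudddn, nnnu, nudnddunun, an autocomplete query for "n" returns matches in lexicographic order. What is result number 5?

Words with prefix "n", in lexicographic order: "nnn", "nnnndnud", "nnnndnun", "nnnnunndu", "nnnnunndudd", "nnnu", "nudnddunudn", "nudnddunun", "nudnud", "nudnunudu", "nuunduuuu", "nuunundnnu"
Position 5: nnnnunndudd

nnnnunndudd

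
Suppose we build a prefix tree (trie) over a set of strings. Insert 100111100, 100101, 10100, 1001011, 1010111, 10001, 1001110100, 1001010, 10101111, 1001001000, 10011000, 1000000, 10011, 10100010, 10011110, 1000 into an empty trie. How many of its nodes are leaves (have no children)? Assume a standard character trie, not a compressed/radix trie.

10

Leaves are exactly the stored words that no other stored word extends.
Those words: "1000000", "10001", "1001001000", "1001010", "1001011", "10011000", "1001110100", "100111100", "10100010", "10101111"
Leaf count: 10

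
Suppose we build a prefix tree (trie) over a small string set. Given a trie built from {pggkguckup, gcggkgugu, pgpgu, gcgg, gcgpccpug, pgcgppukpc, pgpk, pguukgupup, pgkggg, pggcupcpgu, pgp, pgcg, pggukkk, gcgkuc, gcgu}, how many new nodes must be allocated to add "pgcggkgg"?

4

The longest prefix of "pgcggkgg" already in the trie is "pgcg" (length 4).
New nodes needed: |"pgcggkgg"| − 4 = 8 − 4 = 4.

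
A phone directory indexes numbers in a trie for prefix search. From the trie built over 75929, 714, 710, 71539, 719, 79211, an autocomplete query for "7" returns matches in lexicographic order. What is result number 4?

DFS of the "7" subtree visits, in order: "710", "714", "71539", "719", "75929", "79211"
The 4th is 719.

719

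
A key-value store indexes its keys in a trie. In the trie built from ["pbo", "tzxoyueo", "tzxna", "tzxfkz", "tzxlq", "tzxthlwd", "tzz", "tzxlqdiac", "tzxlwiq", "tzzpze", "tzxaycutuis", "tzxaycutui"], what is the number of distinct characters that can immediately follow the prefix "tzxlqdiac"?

0

The children of the "tzxlqdiac" node are the distinct next characters among strings starting with "tzxlqdiac".
No stored string extends past "tzxlqdiac".
That node has 0 child edges.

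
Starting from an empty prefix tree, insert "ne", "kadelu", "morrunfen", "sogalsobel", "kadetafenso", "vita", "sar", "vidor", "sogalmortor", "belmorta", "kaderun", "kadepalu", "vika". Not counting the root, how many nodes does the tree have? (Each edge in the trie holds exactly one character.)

Insert word by word; a character creates a node only if that edge doesn't already exist:
  "ne" → 2 new (n, e)
  "kadelu" → 6 new (k, a, d, e, l, u)
  "morrunfen" → 9 new (m, o, r, r, u, n, f, e, n)
  "sogalsobel" → 10 new (s, o, g, a, l, s, o, b, e, l)
  "kadetafenso" → prefix "kade" already present; 7 new (t, a, f, e, n, s, o)
  "vita" → 4 new (v, i, t, a)
  "sar" → prefix "s" already present; 2 new (a, r)
  "vidor" → prefix "vi" already present; 3 new (d, o, r)
  "sogalmortor" → prefix "sogal" already present; 6 new (m, o, r, t, o, r)
  "belmorta" → 8 new (b, e, l, m, o, r, t, a)
  "kaderun" → prefix "kade" already present; 3 new (r, u, n)
  "kadepalu" → prefix "kade" already present; 4 new (p, a, l, u)
  "vika" → prefix "vi" already present; 2 new (k, a)
Total nodes = 2 + 6 + 9 + 10 + 7 + 4 + 2 + 3 + 6 + 8 + 3 + 4 + 2 = 66

66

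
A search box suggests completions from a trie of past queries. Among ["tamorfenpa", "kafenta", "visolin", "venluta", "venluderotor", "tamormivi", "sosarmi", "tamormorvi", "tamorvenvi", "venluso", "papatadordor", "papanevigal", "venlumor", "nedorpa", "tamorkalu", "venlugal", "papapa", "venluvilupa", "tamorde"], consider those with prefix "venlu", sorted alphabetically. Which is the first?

venluderotor

DFS of the "venlu" subtree visits, in order: "venluderotor", "venlugal", "venlumor", "venluso", "venluta", "venluvilupa"
The 1st is venluderotor.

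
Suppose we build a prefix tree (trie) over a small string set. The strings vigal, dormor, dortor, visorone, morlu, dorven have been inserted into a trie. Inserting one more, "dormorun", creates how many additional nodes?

2

Walking "dormorun" from the root, the first 6 characters ("dormor") follow existing edges; "u" is the first miss.
New nodes needed: |"dormorun"| − 6 = 8 − 6 = 2.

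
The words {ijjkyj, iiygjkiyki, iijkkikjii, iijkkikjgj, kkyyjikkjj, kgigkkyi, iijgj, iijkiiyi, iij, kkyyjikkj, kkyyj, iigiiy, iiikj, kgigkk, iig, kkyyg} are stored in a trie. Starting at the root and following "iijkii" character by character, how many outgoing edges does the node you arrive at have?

Follow the path "iijkii" to its node, then look at its outgoing edges.
Distinct next characters after "iijkii": y.
That node has 1 child edge.

1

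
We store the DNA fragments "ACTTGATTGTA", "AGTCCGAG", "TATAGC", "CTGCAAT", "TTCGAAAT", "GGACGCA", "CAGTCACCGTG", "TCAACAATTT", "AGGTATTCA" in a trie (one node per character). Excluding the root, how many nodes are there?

For each word, the new-node count is its length minus the longest prefix already in the trie:
  "ACTTGATTGTA" → 11 new (A, C, T, T, G, A, T, T, G, T, A)
  "AGTCCGAG" → prefix "A" already present; 7 new (G, T, C, C, G, A, G)
  "TATAGC" → 6 new (T, A, T, A, G, C)
  "CTGCAAT" → 7 new (C, T, G, C, A, A, T)
  "TTCGAAAT" → prefix "T" already present; 7 new (T, C, G, A, A, A, T)
  "GGACGCA" → 7 new (G, G, A, C, G, C, A)
  "CAGTCACCGTG" → prefix "C" already present; 10 new (A, G, T, C, A, C, C, G, T, G)
  "TCAACAATTT" → prefix "T" already present; 9 new (C, A, A, C, A, A, T, T, T)
  "AGGTATTCA" → prefix "AG" already present; 7 new (G, T, A, T, T, C, A)
Total nodes = 11 + 7 + 6 + 7 + 7 + 7 + 10 + 9 + 7 = 71

71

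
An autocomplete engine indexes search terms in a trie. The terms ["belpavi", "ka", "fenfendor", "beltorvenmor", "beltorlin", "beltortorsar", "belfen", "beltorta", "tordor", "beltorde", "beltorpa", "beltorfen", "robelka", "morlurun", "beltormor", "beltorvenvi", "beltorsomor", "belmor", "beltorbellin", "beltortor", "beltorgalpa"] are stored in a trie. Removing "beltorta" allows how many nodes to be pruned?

1

A node on "beltorta"'s path can go only if nothing else ends at it or branches off below it.
The suffix "a" (1 node) is used only by "beltorta"; the node for "beltort" still has the child "o", so pruning stops there.
Nodes removed: 1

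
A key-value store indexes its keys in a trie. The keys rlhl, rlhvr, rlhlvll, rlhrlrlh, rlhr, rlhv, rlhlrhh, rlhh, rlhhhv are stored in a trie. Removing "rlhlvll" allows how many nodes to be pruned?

A node on "rlhlvll"'s path can go only if nothing else ends at it or branches off below it.
The suffix "vll" (3 nodes) is used only by "rlhlvll"; the node for "rlhl" still has the child "r", so pruning stops there.
Nodes removed: 3

3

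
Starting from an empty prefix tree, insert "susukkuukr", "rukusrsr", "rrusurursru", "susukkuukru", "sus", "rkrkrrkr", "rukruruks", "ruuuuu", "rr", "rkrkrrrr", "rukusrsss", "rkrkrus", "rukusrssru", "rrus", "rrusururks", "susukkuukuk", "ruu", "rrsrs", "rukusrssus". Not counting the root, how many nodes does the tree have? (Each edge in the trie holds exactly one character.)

63

Trace insertions, counting only characters that open a new branch:
  "susukkuukr" → 10 new (s, u, s, u, k, k, u, u, k, r)
  "rukusrsr" → 8 new (r, u, k, u, s, r, s, r)
  "rrusurursru" → prefix "r" already present; 10 new (r, u, s, u, r, u, r, s, r, u)
  "susukkuukru" → prefix "susukkuukr" already present; 1 new (u)
  "sus" → prefix "sus" already present; 0 new (none)
  "rkrkrrkr" → prefix "r" already present; 7 new (k, r, k, r, r, k, r)
  "rukruruks" → prefix "ruk" already present; 6 new (r, u, r, u, k, s)
  "ruuuuu" → prefix "ru" already present; 4 new (u, u, u, u)
  "rr" → prefix "rr" already present; 0 new (none)
  "rkrkrrrr" → prefix "rkrkrr" already present; 2 new (r, r)
  "rukusrsss" → prefix "rukusrs" already present; 2 new (s, s)
  "rkrkrus" → prefix "rkrkr" already present; 2 new (u, s)
  "rukusrssru" → prefix "rukusrss" already present; 2 new (r, u)
  "rrus" → prefix "rrus" already present; 0 new (none)
  "rrusururks" → prefix "rrusurur" already present; 2 new (k, s)
  "susukkuukuk" → prefix "susukkuuk" already present; 2 new (u, k)
  "ruu" → prefix "ruu" already present; 0 new (none)
  "rrsrs" → prefix "rr" already present; 3 new (s, r, s)
  "rukusrssus" → prefix "rukusrss" already present; 2 new (u, s)
Total nodes = 10 + 8 + 10 + 1 + 0 + 7 + 6 + 4 + 0 + 2 + 2 + 2 + 2 + 0 + 2 + 2 + 0 + 3 + 2 = 63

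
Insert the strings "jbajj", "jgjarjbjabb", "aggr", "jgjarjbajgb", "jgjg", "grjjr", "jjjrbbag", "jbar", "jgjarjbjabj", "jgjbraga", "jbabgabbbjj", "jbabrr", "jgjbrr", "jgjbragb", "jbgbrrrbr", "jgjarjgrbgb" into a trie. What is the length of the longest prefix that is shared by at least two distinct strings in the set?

Equivalently: take the maximum, over all pairs, of their longest common prefix length.
e.g. "jgjarjbjabb" and "jgjarjbjabj" share the prefix "jgjarjbjab" of length 10; no pair shares a longer one.
Longest shared-prefix length: 10

10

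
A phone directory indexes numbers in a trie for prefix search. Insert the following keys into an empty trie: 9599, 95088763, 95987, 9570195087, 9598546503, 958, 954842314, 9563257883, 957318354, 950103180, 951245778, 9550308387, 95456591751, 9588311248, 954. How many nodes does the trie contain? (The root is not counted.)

Insert word by word; a character creates a node only if that edge doesn't already exist:
  "9599" → 4 new (9, 5, 9, 9)
  "95088763" → prefix "95" already present; 6 new (0, 8, 8, 7, 6, 3)
  "95987" → prefix "959" already present; 2 new (8, 7)
  "9570195087" → prefix "95" already present; 8 new (7, 0, 1, 9, 5, 0, 8, 7)
  "9598546503" → prefix "9598" already present; 6 new (5, 4, 6, 5, 0, 3)
  "958" → prefix "95" already present; 1 new (8)
  "954842314" → prefix "95" already present; 7 new (4, 8, 4, 2, 3, 1, 4)
  "9563257883" → prefix "95" already present; 8 new (6, 3, 2, 5, 7, 8, 8, 3)
  "957318354" → prefix "957" already present; 6 new (3, 1, 8, 3, 5, 4)
  "950103180" → prefix "950" already present; 6 new (1, 0, 3, 1, 8, 0)
  "951245778" → prefix "95" already present; 7 new (1, 2, 4, 5, 7, 7, 8)
  "9550308387" → prefix "95" already present; 8 new (5, 0, 3, 0, 8, 3, 8, 7)
  "95456591751" → prefix "954" already present; 8 new (5, 6, 5, 9, 1, 7, 5, 1)
  "9588311248" → prefix "958" already present; 7 new (8, 3, 1, 1, 2, 4, 8)
  "954" → prefix "954" already present; 0 new (none)
Total nodes = 4 + 6 + 2 + 8 + 6 + 1 + 7 + 8 + 6 + 6 + 7 + 8 + 8 + 7 + 0 = 84

84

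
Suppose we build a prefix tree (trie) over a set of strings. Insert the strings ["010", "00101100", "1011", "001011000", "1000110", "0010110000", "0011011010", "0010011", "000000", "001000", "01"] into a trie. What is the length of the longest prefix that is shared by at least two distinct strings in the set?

9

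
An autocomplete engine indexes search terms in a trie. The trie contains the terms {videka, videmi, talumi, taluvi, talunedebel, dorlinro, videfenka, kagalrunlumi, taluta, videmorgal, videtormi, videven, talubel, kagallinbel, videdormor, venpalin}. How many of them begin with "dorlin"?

Filter for entries beginning with "dorlin":
Matches: "dorlinro"
Count: 1

1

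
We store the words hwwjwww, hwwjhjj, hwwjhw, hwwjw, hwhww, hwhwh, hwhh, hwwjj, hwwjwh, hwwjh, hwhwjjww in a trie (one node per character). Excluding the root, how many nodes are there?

Trie structure (* marks end of a word):
(root)
└─ h
   └─ w
      ├─ h
      │  ├─ h *
      │  └─ w
      │     ├─ h *
      │     ├─ j
      │     │  └─ j
      │     │     └─ w
      │     │        └─ w *
      │     └─ w *
      └─ w
         └─ j
            ├─ h *
            │  ├─ j
            │  │  └─ j *
            │  └─ w *
            ├─ j *
            └─ w *
               ├─ h *
               └─ w
                  └─ w *
Counting every labelled node above: 22.

22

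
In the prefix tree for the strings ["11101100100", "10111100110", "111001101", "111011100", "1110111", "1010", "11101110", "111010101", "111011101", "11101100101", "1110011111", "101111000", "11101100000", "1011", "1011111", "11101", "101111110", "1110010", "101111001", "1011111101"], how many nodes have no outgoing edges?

A leaf is a node with no children — equivalently, the end of a word that is not a proper prefix of any other stored word.
Those words: "1010", "101111000", "10111100110", "1011111101", "1110010", "111001101", "1110011111", "111010101", "11101100000", "11101100100", "11101100101", "111011100", "111011101"
Leaf count: 13

13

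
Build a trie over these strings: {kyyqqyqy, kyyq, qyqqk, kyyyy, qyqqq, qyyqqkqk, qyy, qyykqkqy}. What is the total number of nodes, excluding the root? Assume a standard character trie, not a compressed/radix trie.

27

Insert word by word; a character creates a node only if that edge doesn't already exist:
  "kyyqqyqy" → 8 new (k, y, y, q, q, y, q, y)
  "kyyq" → prefix "kyyq" already present; 0 new (none)
  "qyqqk" → 5 new (q, y, q, q, k)
  "kyyyy" → prefix "kyy" already present; 2 new (y, y)
  "qyqqq" → prefix "qyqq" already present; 1 new (q)
  "qyyqqkqk" → prefix "qy" already present; 6 new (y, q, q, k, q, k)
  "qyy" → prefix "qyy" already present; 0 new (none)
  "qyykqkqy" → prefix "qyy" already present; 5 new (k, q, k, q, y)
Total nodes = 8 + 0 + 5 + 2 + 1 + 6 + 0 + 5 = 27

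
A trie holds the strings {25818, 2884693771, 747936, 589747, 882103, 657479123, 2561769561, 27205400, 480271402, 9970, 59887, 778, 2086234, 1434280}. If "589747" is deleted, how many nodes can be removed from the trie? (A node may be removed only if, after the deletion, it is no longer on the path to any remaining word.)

After clearing the end-marker at "589747", prune upward until reaching a node still needed by another word.
The suffix "89747" (5 nodes) is used only by "589747"; the node for "5" still has the child "9", so pruning stops there.
Nodes removed: 5

5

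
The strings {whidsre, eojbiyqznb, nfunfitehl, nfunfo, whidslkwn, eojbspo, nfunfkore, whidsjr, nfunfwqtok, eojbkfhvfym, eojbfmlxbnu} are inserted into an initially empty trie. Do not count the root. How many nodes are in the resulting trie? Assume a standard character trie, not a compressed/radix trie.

60

Insert word by word; a character creates a node only if that edge doesn't already exist:
  "whidsre" → 7 new (w, h, i, d, s, r, e)
  "eojbiyqznb" → 10 new (e, o, j, b, i, y, q, z, n, b)
  "nfunfitehl" → 10 new (n, f, u, n, f, i, t, e, h, l)
  "nfunfo" → prefix "nfunf" already present; 1 new (o)
  "whidslkwn" → prefix "whids" already present; 4 new (l, k, w, n)
  "eojbspo" → prefix "eojb" already present; 3 new (s, p, o)
  "nfunfkore" → prefix "nfunf" already present; 4 new (k, o, r, e)
  "whidsjr" → prefix "whids" already present; 2 new (j, r)
  "nfunfwqtok" → prefix "nfunf" already present; 5 new (w, q, t, o, k)
  "eojbkfhvfym" → prefix "eojb" already present; 7 new (k, f, h, v, f, y, m)
  "eojbfmlxbnu" → prefix "eojb" already present; 7 new (f, m, l, x, b, n, u)
Total nodes = 7 + 10 + 10 + 1 + 4 + 3 + 4 + 2 + 5 + 7 + 7 = 60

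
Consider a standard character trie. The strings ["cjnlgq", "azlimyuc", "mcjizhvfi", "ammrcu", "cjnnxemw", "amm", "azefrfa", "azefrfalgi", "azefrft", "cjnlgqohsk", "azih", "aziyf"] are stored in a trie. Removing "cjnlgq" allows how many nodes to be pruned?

Walk "cjnlgq" from the leaf back toward the root, removing each node that no remaining word uses.
Every node on "cjnlgq" is still needed (e.g. by "cjnlgqohsk"), so nothing is freed.
Nodes removed: 0

0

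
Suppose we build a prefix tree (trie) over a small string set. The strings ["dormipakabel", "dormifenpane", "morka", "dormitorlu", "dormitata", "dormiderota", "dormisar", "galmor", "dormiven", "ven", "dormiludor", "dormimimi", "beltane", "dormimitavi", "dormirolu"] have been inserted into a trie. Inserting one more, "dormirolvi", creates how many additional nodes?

Walking "dormirolvi" from the root, the first 8 characters ("dormirol") follow existing edges; "v" is the first miss.
Each of the 2 remaining characters creates one node.

2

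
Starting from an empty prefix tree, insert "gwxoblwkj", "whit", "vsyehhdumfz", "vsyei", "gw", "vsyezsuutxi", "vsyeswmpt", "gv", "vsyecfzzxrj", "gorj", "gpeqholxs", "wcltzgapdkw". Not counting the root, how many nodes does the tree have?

Trace insertions, counting only characters that open a new branch:
  "gwxoblwkj" → 9 new (g, w, x, o, b, l, w, k, j)
  "whit" → 4 new (w, h, i, t)
  "vsyehhdumfz" → 11 new (v, s, y, e, h, h, d, u, m, f, z)
  "vsyei" → prefix "vsye" already present; 1 new (i)
  "gw" → prefix "gw" already present; 0 new (none)
  "vsyezsuutxi" → prefix "vsye" already present; 7 new (z, s, u, u, t, x, i)
  "vsyeswmpt" → prefix "vsye" already present; 5 new (s, w, m, p, t)
  "gv" → prefix "g" already present; 1 new (v)
  "vsyecfzzxrj" → prefix "vsye" already present; 7 new (c, f, z, z, x, r, j)
  "gorj" → prefix "g" already present; 3 new (o, r, j)
  "gpeqholxs" → prefix "g" already present; 8 new (p, e, q, h, o, l, x, s)
  "wcltzgapdkw" → prefix "w" already present; 10 new (c, l, t, z, g, a, p, d, k, w)
Total nodes = 9 + 4 + 11 + 1 + 0 + 7 + 5 + 1 + 7 + 3 + 8 + 10 = 66

66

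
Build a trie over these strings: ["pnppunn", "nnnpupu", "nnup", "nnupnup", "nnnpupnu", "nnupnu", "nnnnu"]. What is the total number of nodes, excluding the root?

Trace insertions, counting only characters that open a new branch:
  "pnppunn" → 7 new (p, n, p, p, u, n, n)
  "nnnpupu" → 7 new (n, n, n, p, u, p, u)
  "nnup" → prefix "nn" already present; 2 new (u, p)
  "nnupnup" → prefix "nnup" already present; 3 new (n, u, p)
  "nnnpupnu" → prefix "nnnpup" already present; 2 new (n, u)
  "nnupnu" → prefix "nnupnu" already present; 0 new (none)
  "nnnnu" → prefix "nnn" already present; 2 new (n, u)
Total nodes = 7 + 7 + 2 + 3 + 2 + 0 + 2 = 23

23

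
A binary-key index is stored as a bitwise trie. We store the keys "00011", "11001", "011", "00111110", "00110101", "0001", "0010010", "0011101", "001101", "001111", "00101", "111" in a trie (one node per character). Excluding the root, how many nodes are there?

30

Count nodes per top-level branch (shared prefixes stored once):
  '0'-branch (0001, 00011, 0010010, 00101, 001101, 00110101, 0011101, 001111, 00111110, 011): 24 nodes
  '1'-branch (11001, 111): 6 nodes
Sum: 30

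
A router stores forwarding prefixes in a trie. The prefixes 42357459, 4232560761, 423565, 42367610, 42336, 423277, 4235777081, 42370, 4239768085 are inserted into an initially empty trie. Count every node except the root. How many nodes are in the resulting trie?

40

Trie structure (* marks end of a word):
(root)
└─ 4
   └─ 2
      └─ 3
         ├─ 2
         │  ├─ 5
         │  │  └─ 6
         │  │     └─ 0
         │  │        └─ 7
         │  │           └─ 6
         │  │              └─ 1 *
         │  └─ 7
         │     └─ 7 *
         ├─ 3
         │  └─ 6 *
         ├─ 5
         │  ├─ 6
         │  │  └─ 5 *
         │  └─ 7
         │     ├─ 4
         │     │  └─ 5
         │     │     └─ 9 *
         │     └─ 7
         │        └─ 7
         │           └─ 0
         │              └─ 8
         │                 └─ 1 *
         ├─ 6
         │  └─ 7
         │     └─ 6
         │        └─ 1
         │           └─ 0 *
         ├─ 7
         │  └─ 0 *
         └─ 9
            └─ 7
               └─ 6
                  └─ 8
                     └─ 0
                        └─ 8
                           └─ 5 *
Counting every labelled node above: 40.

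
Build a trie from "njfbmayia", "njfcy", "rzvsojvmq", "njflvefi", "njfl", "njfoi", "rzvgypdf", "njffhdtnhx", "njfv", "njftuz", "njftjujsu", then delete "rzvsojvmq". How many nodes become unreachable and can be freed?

A node on "rzvsojvmq"'s path can go only if nothing else ends at it or branches off below it.
The suffix "sojvmq" (6 nodes) is used only by "rzvsojvmq"; the node for "rzv" still has the child "g", so pruning stops there.
Nodes removed: 6

6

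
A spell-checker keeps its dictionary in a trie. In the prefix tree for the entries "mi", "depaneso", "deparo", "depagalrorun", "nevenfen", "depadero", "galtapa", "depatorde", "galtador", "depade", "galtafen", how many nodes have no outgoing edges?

10

Leaves are exactly the stored words that no other stored word extends.
Those words: "depadero", "depagalrorun", "depaneso", "deparo", "depatorde", "galtador", "galtafen", "galtapa", "mi", "nevenfen"
Leaf count: 10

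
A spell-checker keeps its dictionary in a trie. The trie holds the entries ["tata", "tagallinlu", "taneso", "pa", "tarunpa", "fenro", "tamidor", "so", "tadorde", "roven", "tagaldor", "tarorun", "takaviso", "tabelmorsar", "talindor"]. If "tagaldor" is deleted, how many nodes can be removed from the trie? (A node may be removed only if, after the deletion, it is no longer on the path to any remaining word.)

A node on "tagaldor"'s path can go only if nothing else ends at it or branches off below it.
The suffix "dor" (3 nodes) is used only by "tagaldor"; the node for "tagal" still has the child "l", so pruning stops there.
Nodes removed: 3

3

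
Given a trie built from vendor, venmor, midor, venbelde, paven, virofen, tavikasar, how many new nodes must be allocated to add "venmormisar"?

The longest prefix of "venmormisar" already in the trie is "venmor" (length 6).
So 11 − 6 = 5 new nodes.

5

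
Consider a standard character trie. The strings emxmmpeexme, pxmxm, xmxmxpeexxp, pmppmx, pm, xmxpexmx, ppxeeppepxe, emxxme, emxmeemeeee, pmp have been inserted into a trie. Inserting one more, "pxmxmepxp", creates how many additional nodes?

4

The longest prefix of "pxmxmepxp" already in the trie is "pxmxm" (length 5).
Each of the 4 remaining characters creates one node.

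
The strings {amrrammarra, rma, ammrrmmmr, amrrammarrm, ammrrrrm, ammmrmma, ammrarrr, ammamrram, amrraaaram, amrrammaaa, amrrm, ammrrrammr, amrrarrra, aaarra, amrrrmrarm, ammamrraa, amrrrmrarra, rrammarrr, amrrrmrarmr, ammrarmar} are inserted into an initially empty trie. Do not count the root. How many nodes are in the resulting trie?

82

For each word, the new-node count is its length minus the longest prefix already in the trie:
  "amrrammarra" → 11 new (a, m, r, r, a, m, m, a, r, r, a)
  "rma" → 3 new (r, m, a)
  "ammrrmmmr" → prefix "am" already present; 7 new (m, r, r, m, m, m, r)
  "amrrammarrm" → prefix "amrrammarr" already present; 1 new (m)
  "ammrrrrm" → prefix "ammrr" already present; 3 new (r, r, m)
  "ammmrmma" → prefix "amm" already present; 5 new (m, r, m, m, a)
  "ammrarrr" → prefix "ammr" already present; 4 new (a, r, r, r)
  "ammamrram" → prefix "amm" already present; 6 new (a, m, r, r, a, m)
  "amrraaaram" → prefix "amrra" already present; 5 new (a, a, r, a, m)
  "amrrammaaa" → prefix "amrramma" already present; 2 new (a, a)
  "amrrm" → prefix "amrr" already present; 1 new (m)
  "ammrrrammr" → prefix "ammrrr" already present; 4 new (a, m, m, r)
  "amrrarrra" → prefix "amrra" already present; 4 new (r, r, r, a)
  "aaarra" → prefix "a" already present; 5 new (a, a, r, r, a)
  "amrrrmrarm" → prefix "amrr" already present; 6 new (r, m, r, a, r, m)
  "ammamrraa" → prefix "ammamrra" already present; 1 new (a)
  "amrrrmrarra" → prefix "amrrrmrar" already present; 2 new (r, a)
  "rrammarrr" → prefix "r" already present; 8 new (r, a, m, m, a, r, r, r)
  "amrrrmrarmr" → prefix "amrrrmrarm" already present; 1 new (r)
  "ammrarmar" → prefix "ammrar" already present; 3 new (m, a, r)
Total nodes = 11 + 3 + 7 + 1 + 3 + 5 + 4 + 6 + 5 + 2 + 1 + 4 + 4 + 5 + 6 + 1 + 2 + 8 + 1 + 3 = 82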